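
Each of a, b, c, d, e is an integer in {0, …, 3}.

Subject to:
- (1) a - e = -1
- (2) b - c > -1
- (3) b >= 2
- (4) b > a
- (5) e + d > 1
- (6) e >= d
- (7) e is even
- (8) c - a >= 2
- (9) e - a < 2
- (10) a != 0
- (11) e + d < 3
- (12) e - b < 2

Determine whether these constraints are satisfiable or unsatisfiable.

Try a = 1, b = 3, c = 3, d = 0, e = 2.
Check constraint 1: a - e = -1; constraint 2: b - c = 0; constraint 5: e + d = 2. The remaining constraints are straightforward to verify.

Satisfiable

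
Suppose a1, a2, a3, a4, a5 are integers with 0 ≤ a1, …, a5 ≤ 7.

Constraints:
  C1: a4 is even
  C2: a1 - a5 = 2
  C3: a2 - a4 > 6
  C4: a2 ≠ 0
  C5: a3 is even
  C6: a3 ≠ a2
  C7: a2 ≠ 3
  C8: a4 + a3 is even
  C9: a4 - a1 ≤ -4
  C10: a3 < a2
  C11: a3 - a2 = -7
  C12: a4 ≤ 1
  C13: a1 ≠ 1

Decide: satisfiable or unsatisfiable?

Satisfiable

Setting (a1, a2, a3, a4, a5) = (7, 7, 0, 0, 5) satisfies everything: constraint 2: a1 - a5 = 2; constraint 3: a2 - a4 = 7; constraint 9: a4 - a1 = -7, and the others follow.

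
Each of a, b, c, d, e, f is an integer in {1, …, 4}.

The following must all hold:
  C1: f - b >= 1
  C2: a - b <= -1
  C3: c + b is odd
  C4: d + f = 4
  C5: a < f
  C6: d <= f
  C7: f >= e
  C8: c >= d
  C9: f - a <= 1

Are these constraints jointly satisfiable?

Unsatisfiable

Constraints 1, 2, and 9 give b − a ≥ 1, a − f ≥ -1, f − b ≥ 1.
Adding all 3 inequalities: the left sides telescope to 0, and the right sides sum to 1 + (-1) + 1 = 1. So 0 ≥ 1, which is false.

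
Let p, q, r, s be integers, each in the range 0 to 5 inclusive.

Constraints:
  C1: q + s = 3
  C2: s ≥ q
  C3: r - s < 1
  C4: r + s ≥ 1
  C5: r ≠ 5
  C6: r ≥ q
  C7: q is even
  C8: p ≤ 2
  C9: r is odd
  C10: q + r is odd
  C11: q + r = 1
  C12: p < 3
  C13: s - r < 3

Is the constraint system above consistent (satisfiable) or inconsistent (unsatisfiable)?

Satisfiable

Try p = 0, q = 0, r = 1, s = 3.
Check constraint 1: q + s = 3; constraint 3: r - s = -2; constraint 4: r + s = 4. The remaining constraints are straightforward to verify.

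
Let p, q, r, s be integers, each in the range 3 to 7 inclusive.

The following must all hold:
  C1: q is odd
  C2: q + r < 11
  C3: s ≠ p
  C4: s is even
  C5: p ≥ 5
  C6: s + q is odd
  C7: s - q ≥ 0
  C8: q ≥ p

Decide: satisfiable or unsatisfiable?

Satisfiable

Try p = 5, q = 5, r = 3, s = 6.
Check constraint 2: q + r = 8; constraint 7: s - q = 1. The remaining constraints are straightforward to verify.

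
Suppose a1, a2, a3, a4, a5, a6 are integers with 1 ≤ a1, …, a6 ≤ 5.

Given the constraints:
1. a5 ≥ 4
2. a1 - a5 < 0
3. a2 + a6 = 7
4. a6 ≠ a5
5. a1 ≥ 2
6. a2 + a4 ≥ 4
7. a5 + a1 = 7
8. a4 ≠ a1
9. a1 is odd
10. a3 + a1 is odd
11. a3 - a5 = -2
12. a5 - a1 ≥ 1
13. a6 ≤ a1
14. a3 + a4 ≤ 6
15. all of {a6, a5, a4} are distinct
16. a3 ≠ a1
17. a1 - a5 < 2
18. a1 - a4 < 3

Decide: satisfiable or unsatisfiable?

Satisfiable

The assignment a1 = 3, a2 = 5, a3 = 2, a4 = 1, a5 = 4, a6 = 2 works:
  constraint 2 holds since a1 - a5 = -1.
  constraint 3 holds since a2 + a6 = 7.
The rest check out directly.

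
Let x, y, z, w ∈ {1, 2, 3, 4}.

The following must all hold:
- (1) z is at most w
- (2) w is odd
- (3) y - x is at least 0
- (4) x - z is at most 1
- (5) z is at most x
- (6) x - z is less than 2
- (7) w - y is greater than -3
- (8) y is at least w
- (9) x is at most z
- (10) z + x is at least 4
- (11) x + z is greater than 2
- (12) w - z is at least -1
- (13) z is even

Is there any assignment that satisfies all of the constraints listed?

Satisfiable

Setting (x, y, z, w) = (2, 3, 2, 3) satisfies everything: constraint 3: y - x = 1; constraint 4: x - z = 0, and the others follow.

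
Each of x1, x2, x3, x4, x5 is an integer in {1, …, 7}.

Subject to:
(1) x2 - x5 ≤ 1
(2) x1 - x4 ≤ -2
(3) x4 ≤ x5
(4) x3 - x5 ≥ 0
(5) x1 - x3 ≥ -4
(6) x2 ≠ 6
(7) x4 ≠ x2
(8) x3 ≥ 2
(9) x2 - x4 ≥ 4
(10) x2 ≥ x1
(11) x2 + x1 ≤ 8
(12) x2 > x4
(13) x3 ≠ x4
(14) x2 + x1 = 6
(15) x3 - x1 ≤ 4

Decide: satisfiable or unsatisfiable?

Unsatisfiable

Constraints 1, 2, 4, 5, and 9 give x5 − x2 ≥ -1, x2 − x4 ≥ 4, x4 − x1 ≥ 2, x1 − x3 ≥ -4, x3 − x5 ≥ 0.
Adding all 5 inequalities: the left sides telescope to 0, and the right sides sum to (-1) + 4 + 2 + (-4) + 0 = 1. So 0 ≥ 1, which is false.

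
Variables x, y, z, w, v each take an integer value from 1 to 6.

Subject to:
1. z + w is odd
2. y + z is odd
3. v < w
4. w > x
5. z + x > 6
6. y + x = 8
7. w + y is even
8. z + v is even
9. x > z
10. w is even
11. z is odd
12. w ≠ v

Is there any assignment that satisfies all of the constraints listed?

Satisfiable

One satisfying assignment is x = 4, y = 4, z = 3, w = 6, v = 1.
For the less obvious constraints — constraint 1: z + w = 9 is odd; constraint 5: z + x = 7; constraint 6: y + x = 8 — and the others hold by inspection.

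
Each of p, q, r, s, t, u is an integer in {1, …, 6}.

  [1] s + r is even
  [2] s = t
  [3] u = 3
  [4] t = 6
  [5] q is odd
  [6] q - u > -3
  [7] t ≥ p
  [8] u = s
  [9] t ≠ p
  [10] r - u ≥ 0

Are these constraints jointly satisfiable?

Constraint 3 fixes u = 3 and constraint 4 fixes t = 6. Constraints 2 and 8 give u = s = t, so u = t. But 3 ≠ 6 — contradiction.

Unsatisfiable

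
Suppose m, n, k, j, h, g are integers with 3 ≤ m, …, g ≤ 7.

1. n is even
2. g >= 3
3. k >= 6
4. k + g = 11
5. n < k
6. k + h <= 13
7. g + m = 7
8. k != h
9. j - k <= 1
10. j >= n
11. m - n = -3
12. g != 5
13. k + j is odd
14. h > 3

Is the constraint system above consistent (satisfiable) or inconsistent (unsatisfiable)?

One satisfying assignment is m = 3, n = 6, k = 7, j = 6, h = 4, g = 4.
For the less obvious constraints — constraint 4: k + g = 11; constraint 6: k + h = 11 — and the others hold by inspection.

Satisfiable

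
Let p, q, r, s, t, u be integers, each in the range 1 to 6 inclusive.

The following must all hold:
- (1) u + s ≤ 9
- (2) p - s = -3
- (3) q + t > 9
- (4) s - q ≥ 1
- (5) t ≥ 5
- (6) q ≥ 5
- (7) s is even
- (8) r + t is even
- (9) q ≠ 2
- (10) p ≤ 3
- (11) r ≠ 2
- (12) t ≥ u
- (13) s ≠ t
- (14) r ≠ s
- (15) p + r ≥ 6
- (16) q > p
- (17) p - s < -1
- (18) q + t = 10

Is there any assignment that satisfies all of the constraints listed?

Satisfiable

Try p = 3, q = 5, r = 3, s = 6, t = 5, u = 3.
Check constraint 1: u + s = 9; constraint 2: p - s = -3; constraint 3: q + t = 10. The remaining constraints are straightforward to verify.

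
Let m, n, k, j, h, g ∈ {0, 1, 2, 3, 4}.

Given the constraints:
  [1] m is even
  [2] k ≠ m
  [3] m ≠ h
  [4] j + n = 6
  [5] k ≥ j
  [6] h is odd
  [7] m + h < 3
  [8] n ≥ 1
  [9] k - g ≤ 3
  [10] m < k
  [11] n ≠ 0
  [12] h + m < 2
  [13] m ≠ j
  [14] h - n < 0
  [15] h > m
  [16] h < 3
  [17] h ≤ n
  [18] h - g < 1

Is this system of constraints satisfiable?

Try m = 0, n = 3, k = 4, j = 3, h = 1, g = 1.
Check constraint 4: j + n = 6; constraint 7: m + h = 1; constraint 9: k - g = 3. The remaining constraints are straightforward to verify.

Satisfiable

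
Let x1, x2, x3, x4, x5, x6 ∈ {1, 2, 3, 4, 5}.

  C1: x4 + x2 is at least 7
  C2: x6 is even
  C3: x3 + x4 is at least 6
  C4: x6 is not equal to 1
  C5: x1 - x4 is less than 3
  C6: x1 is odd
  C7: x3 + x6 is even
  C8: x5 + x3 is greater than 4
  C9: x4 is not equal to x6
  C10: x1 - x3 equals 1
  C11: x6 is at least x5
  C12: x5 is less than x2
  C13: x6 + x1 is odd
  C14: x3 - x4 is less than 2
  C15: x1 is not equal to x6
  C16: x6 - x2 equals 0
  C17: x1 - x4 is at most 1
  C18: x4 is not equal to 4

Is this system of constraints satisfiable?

Take x1 = 5, x2 = 4, x3 = 4, x4 = 5, x5 = 3, x6 = 4. Then constraint 1: x4 + x2 = 9; constraint 3: x3 + x4 = 9; constraint 5: x1 - x4 = 0, and every other listed constraint is also met.

Satisfiable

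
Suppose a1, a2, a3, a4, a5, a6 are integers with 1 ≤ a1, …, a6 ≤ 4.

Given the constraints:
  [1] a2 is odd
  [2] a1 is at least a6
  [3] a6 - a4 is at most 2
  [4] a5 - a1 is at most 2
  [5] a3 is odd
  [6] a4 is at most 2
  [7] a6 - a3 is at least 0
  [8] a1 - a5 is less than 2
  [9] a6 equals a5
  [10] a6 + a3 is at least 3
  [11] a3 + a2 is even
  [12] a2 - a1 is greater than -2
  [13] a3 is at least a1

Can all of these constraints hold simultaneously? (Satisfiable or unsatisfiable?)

Satisfiable

Setting (a1, a2, a3, a4, a5, a6) = (3, 3, 3, 1, 3, 3) satisfies everything: constraint 3: a6 - a4 = 2; constraint 4: a5 - a1 = 0, and the others follow.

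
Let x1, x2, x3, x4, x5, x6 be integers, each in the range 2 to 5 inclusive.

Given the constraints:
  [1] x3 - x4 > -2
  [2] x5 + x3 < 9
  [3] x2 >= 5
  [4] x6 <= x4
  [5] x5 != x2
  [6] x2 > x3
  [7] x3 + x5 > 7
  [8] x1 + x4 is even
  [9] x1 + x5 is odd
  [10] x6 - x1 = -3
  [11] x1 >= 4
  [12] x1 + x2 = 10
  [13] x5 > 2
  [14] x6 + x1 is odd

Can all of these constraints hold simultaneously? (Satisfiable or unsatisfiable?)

Take x1 = 5, x2 = 5, x3 = 4, x4 = 3, x5 = 4, x6 = 2. Then constraint 1: x3 - x4 = 1; constraint 2: x5 + x3 = 8; constraint 7: x3 + x5 = 8, and every other listed constraint is also met.

Satisfiable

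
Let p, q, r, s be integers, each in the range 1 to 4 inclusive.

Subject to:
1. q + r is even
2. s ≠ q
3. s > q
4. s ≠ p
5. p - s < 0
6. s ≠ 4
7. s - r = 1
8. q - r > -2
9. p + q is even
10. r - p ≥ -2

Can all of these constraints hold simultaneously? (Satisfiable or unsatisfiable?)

Satisfiable

One satisfying assignment is p = 1, q = 1, r = 1, s = 2.
For the less obvious constraints — constraint 5: p - s = -1; constraint 7: s - r = 1 — and the others hold by inspection.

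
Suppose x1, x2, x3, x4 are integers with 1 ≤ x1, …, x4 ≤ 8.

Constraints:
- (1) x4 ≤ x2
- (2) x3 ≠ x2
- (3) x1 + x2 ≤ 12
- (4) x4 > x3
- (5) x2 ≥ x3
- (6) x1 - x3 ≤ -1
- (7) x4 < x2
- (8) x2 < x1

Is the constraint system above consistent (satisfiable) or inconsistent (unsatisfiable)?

Constraints 4, 6, 7, and 8 give x4 < x2, x2 < x1, x1 < x3, x3 < x4. Chaining: x4 < x2 < x1 < x3 < x4, which forces x4 < x4 — impossible.

Unsatisfiable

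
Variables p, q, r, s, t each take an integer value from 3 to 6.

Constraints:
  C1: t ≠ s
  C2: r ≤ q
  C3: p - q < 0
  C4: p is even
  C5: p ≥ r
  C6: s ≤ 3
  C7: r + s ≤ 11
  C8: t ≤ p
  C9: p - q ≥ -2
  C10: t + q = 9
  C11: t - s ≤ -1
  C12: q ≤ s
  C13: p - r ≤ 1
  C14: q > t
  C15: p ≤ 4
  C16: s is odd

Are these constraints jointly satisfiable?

From constraints 8 and 15: t ≤ p ≤ 4. From constraints 6 and 12: q ≤ s ≤ 3. Hence t + q ≤ 7. But constraint 10 requires t + q = 9, and 9 > 7. Contradiction.

Unsatisfiable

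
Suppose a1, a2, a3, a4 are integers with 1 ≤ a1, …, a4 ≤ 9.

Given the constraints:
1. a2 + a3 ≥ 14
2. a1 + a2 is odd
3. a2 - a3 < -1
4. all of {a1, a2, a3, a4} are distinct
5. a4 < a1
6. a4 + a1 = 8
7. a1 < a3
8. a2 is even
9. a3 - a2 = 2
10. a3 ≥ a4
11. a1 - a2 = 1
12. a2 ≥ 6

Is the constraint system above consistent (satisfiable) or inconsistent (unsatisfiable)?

Satisfiable

Try a1 = 7, a2 = 6, a3 = 8, a4 = 1.
Check constraint 1: a2 + a3 = 14; constraint 3: a2 - a3 = -2. The remaining constraints are straightforward to verify.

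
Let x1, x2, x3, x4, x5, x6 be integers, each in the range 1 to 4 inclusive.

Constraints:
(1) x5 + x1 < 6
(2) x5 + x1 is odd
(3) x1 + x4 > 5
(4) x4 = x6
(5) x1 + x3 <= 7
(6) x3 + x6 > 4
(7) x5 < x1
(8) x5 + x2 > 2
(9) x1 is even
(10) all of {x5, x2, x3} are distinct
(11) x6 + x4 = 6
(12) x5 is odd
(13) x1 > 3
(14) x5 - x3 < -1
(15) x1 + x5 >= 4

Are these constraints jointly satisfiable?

Satisfiable

Take x1 = 4, x2 = 2, x3 = 3, x4 = 3, x5 = 1, x6 = 3. Then constraint 1: x5 + x1 = 5; constraint 3: x1 + x4 = 7, and every other listed constraint is also met.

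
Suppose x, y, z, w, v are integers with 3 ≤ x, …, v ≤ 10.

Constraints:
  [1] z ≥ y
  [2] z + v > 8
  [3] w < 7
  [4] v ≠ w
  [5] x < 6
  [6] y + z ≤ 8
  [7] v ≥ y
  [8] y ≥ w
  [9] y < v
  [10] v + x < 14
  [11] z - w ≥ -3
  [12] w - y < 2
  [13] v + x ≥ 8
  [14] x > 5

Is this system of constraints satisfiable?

From constraint 14: x ≥ 6. From constraint 5: x ≤ 5. But 5 < 6, so no value of x works.

Unsatisfiable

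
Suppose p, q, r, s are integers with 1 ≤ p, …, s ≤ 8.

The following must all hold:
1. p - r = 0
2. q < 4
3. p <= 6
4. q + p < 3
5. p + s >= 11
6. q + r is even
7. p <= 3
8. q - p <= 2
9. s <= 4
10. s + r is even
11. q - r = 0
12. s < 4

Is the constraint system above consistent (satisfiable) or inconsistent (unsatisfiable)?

Unsatisfiable

From constraint 3: p ≤ 6. From constraint 9: s ≤ 4. Hence p + s ≤ 10. But constraint 5 requires p + s ≥ 11, and 11 > 10. Contradiction.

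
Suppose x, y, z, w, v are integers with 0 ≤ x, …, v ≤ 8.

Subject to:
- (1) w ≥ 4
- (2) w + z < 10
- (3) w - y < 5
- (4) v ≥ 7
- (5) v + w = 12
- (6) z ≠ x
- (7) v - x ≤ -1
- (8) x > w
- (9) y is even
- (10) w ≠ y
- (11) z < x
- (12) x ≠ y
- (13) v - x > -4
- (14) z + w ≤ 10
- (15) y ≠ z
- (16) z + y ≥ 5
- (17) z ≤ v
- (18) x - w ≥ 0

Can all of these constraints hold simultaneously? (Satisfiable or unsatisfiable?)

Satisfiable

Setting (x, y, z, w, v) = (8, 2, 4, 5, 7) satisfies everything: constraint 2: w + z = 9; constraint 3: w - y = 3; constraint 5: v + w = 12, and the others follow.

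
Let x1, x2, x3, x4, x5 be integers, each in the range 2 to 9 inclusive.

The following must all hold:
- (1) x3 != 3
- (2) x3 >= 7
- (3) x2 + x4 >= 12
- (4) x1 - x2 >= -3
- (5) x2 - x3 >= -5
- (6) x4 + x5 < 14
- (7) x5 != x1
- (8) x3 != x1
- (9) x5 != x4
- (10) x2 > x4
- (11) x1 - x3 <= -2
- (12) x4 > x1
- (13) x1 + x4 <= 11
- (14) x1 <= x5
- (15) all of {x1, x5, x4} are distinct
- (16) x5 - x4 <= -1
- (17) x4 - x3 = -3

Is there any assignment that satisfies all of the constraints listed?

Satisfiable

Try x1 = 4, x2 = 7, x3 = 9, x4 = 6, x5 = 5.
Check constraint 3: x2 + x4 = 13; constraint 4: x1 - x2 = -3; constraint 5: x2 - x3 = -2. The remaining constraints are straightforward to verify.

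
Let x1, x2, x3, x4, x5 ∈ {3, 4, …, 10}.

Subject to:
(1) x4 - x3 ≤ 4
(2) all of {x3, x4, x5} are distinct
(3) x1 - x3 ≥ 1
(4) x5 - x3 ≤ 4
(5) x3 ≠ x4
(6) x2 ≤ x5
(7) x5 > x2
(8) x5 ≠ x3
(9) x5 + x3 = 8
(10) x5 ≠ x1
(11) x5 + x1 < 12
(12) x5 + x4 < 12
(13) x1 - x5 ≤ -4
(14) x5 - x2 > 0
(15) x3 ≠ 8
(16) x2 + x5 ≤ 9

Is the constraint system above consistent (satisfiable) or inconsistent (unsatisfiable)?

Unsatisfiable

Constraints 3, 4, and 13 give x5 − x1 ≥ 4, x1 − x3 ≥ 1, x3 − x5 ≥ -4.
Adding all 3 inequalities: the left sides telescope to 0, and the right sides sum to 4 + 1 + (-4) = 1. So 0 ≥ 1, which is false.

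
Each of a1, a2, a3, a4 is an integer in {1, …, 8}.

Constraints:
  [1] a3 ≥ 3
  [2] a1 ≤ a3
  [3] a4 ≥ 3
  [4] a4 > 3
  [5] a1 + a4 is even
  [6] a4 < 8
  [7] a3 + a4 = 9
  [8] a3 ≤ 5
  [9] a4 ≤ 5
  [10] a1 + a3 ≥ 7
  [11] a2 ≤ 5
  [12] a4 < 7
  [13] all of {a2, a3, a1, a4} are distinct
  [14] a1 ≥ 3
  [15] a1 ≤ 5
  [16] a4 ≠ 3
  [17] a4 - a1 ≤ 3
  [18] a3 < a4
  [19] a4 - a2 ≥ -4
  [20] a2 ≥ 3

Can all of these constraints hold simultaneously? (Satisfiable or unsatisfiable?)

Unsatisfiable

Constraints 1, 3, 8, 9, 11, 14, 15, and 20 confine each of a2, a3, a1, a4 to the 3 values {3, …, 5}.
Constraint 13 requires all 4 of them to be distinct, but only 3 values are available — impossible by the pigeonhole principle.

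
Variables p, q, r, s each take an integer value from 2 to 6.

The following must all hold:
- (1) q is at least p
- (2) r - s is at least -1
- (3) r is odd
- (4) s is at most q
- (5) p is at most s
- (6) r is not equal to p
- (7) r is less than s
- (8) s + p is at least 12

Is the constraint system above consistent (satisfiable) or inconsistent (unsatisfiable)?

Satisfiable

Setting (p, q, r, s) = (6, 6, 5, 6) satisfies everything: constraint 2: r - s = -1; constraint 8: s + p = 12, and the others follow.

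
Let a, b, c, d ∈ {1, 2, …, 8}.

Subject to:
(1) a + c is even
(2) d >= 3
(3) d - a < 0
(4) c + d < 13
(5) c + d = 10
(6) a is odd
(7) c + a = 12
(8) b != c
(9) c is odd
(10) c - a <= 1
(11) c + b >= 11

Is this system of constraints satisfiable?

One satisfying assignment is a = 7, b = 8, c = 5, d = 5.
For the less obvious constraints — constraint 3: d - a = -2; constraint 4: c + d = 10; constraint 5: c + d = 10 — and the others hold by inspection.

Satisfiable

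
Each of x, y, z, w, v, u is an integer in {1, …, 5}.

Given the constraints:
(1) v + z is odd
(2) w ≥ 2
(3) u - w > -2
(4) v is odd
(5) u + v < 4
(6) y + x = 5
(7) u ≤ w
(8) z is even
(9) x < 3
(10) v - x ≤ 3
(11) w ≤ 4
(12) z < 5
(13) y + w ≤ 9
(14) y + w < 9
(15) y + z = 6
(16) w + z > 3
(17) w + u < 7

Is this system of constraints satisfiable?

One satisfying assignment is x = 1, y = 4, z = 2, w = 3, v = 1, u = 2.
For the less obvious constraints — constraint 3: u - w = -1; constraint 5: u + v = 3 — and the others hold by inspection.

Satisfiable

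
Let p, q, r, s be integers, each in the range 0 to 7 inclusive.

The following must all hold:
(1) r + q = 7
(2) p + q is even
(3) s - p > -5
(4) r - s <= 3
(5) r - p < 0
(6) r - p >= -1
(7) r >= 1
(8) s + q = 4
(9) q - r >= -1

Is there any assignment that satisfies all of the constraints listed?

The assignment p = 5, q = 3, r = 4, s = 1 works:
  constraint 1 holds since r + q = 7.
  constraint 3 holds since s - p = -4.
  constraint 4 holds since r - s = 3.
The rest check out directly.

Satisfiable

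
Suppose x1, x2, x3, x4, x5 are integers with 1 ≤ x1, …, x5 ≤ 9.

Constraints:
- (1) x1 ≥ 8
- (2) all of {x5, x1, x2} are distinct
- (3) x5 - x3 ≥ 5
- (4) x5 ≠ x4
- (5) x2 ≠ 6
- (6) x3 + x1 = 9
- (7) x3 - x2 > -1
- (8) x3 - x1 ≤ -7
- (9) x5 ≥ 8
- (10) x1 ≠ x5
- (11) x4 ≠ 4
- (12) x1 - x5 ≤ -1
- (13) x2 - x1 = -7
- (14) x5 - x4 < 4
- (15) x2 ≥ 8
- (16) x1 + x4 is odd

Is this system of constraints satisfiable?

Constraints 1, 9, and 15 confine each of x5, x1, x2 to the 2 values {8, 9} (the domain already gives each ≤ 9).
Constraint 2 requires all 3 of them to be distinct, but only 2 values are available — impossible by the pigeonhole principle.

Unsatisfiable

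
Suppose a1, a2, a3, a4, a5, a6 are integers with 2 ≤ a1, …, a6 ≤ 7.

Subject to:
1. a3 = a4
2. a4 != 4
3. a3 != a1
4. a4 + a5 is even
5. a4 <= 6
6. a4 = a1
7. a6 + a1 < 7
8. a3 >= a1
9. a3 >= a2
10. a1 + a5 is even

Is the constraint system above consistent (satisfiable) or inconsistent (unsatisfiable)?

Unsatisfiable

From constraints 1 and 6, a3 = a4 = a1, so a3 = a1. But constraint 3 says a3 ≠ a1. Contradiction.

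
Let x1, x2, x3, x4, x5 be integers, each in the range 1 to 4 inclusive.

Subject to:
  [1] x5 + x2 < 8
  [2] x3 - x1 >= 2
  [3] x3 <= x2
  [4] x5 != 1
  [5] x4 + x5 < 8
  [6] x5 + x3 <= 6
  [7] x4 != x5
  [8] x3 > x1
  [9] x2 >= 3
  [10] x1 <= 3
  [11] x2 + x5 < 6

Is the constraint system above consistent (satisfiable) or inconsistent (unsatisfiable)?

Try x1 = 1, x2 = 3, x3 = 3, x4 = 3, x5 = 2.
Check constraint 1: x5 + x2 = 5; constraint 2: x3 - x1 = 2; constraint 5: x4 + x5 = 5. The remaining constraints are straightforward to verify.

Satisfiable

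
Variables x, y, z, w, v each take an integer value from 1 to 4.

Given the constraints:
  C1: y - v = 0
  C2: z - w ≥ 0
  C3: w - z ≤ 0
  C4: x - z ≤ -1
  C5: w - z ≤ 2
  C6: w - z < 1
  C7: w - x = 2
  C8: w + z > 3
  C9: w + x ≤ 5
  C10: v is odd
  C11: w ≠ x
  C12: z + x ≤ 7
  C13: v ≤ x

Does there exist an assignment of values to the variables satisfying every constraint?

Try x = 1, y = 1, z = 3, w = 3, v = 1.
Check constraint 1: y - v = 0; constraint 2: z - w = 0. The remaining constraints are straightforward to verify.

Satisfiable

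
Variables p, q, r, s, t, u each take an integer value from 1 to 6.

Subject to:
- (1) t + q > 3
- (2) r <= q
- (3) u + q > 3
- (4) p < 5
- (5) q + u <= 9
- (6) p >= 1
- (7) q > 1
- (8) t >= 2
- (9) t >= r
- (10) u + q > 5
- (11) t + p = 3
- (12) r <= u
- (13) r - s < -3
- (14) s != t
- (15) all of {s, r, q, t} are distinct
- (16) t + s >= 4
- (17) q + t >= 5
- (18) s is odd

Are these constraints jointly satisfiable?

The assignment p = 1, q = 3, r = 1, s = 5, t = 2, u = 3 works:
  constraint 1 holds since t + q = 5.
  constraint 3 holds since u + q = 6.
The rest check out directly.

Satisfiable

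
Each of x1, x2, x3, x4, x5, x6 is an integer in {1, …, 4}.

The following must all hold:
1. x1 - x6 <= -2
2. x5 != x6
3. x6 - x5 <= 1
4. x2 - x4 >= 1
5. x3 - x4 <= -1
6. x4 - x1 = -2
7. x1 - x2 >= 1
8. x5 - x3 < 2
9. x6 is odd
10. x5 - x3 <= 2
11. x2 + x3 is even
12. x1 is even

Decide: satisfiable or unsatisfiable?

Constraints 1, 3, 4, 5, 7, and 10 give x2 − x4 ≥ 1, x4 − x3 ≥ 1, x3 − x5 ≥ -2, x5 − x6 ≥ -1, x6 − x1 ≥ 2, x1 − x2 ≥ 1.
Adding all 6 inequalities: the left sides telescope to 0, and the right sides sum to 1 + 1 + (-2) + (-1) + 2 + 1 = 2. So 0 ≥ 2, which is false.

Unsatisfiable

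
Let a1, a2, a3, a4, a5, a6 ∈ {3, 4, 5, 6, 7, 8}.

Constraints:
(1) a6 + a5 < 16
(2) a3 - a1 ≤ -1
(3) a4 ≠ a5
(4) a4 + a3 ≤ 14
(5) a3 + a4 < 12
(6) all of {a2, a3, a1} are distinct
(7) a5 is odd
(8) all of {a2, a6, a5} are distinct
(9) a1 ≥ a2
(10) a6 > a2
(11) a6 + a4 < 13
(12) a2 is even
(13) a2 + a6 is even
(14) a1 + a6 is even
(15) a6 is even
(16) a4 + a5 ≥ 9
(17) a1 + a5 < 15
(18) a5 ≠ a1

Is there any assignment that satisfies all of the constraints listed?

Satisfiable

Take a1 = 8, a2 = 4, a3 = 7, a4 = 4, a5 = 5, a6 = 8. Then constraint 1: a6 + a5 = 13; constraint 2: a3 - a1 = -1, and every other listed constraint is also met.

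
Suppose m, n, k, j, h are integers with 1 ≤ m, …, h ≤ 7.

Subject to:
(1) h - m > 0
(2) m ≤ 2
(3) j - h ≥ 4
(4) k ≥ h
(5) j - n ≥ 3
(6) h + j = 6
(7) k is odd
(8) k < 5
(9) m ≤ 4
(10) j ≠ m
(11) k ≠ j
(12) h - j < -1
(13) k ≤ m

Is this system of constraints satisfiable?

Constraints 1, 4, and 13 give h ≤ k, k ≤ m, m < h. Chaining: h ≤ k ≤ m < h, which forces h < h — impossible.

Unsatisfiable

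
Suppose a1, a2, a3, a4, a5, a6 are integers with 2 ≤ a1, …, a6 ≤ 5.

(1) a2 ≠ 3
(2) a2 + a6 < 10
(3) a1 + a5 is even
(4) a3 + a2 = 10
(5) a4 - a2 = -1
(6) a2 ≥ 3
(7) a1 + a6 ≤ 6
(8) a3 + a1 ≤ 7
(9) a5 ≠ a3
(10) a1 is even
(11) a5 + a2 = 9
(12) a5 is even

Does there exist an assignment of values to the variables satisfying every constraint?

Setting (a1, a2, a3, a4, a5, a6) = (2, 5, 5, 4, 4, 2) satisfies everything: constraint 2: a2 + a6 = 7; constraint 4: a3 + a2 = 10; constraint 5: a4 - a2 = -1, and the others follow.

Satisfiable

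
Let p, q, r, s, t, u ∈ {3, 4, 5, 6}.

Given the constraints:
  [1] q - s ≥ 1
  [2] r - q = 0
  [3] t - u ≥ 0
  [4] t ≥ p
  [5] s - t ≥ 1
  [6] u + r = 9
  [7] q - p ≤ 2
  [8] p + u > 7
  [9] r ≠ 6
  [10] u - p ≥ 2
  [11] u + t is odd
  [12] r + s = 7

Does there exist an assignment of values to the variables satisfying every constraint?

Constraints 1, 3, 5, 7, and 10 give p − q ≥ -2, q − s ≥ 1, s − t ≥ 1, t − u ≥ 0, u − p ≥ 2.
Adding all 5 inequalities: the left sides telescope to 0, and the right sides sum to (-2) + 1 + 1 + 0 + 2 = 2. So 0 ≥ 2, which is false.

Unsatisfiable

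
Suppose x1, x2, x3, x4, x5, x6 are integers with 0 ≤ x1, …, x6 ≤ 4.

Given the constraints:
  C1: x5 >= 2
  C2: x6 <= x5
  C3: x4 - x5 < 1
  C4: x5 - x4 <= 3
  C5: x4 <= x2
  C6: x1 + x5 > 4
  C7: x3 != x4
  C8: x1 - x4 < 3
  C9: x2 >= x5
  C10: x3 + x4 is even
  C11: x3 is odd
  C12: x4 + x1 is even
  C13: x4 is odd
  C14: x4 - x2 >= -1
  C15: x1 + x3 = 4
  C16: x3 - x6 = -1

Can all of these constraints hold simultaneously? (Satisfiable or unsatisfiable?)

One satisfying assignment is x1 = 3, x2 = 3, x3 = 1, x4 = 3, x5 = 3, x6 = 2.
For the less obvious constraints — constraint 3: x4 - x5 = 0; constraint 4: x5 - x4 = 0; constraint 6: x1 + x5 = 6 — and the others hold by inspection.

Satisfiable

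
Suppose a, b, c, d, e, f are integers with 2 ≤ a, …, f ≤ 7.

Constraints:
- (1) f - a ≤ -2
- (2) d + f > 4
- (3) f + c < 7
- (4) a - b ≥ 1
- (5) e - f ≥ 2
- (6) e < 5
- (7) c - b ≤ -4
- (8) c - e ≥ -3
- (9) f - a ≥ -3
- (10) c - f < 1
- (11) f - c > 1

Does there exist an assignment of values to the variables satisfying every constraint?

Unsatisfiable

Constraints 4, 5, 7, 8, and 9 give e − f ≥ 2, f − a ≥ -3, a − b ≥ 1, b − c ≥ 4, c − e ≥ -3.
Adding all 5 inequalities: the left sides telescope to 0, and the right sides sum to 2 + (-3) + 1 + 4 + (-3) = 1. So 0 ≥ 1, which is false.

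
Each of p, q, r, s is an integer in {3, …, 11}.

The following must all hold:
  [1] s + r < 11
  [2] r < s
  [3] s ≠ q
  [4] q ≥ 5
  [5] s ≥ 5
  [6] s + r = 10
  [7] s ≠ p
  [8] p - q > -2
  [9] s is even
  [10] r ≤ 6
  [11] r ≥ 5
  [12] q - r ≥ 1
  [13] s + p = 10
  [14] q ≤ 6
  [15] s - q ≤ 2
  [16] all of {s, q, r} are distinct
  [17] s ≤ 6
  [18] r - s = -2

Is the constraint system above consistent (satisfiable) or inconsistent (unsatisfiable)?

Unsatisfiable

Constraints 4, 5, 10, 11, 14, and 17 confine each of s, q, r to the 2 values {5, 6}.
Constraint 16 requires all 3 of them to be distinct, but only 2 values are available — impossible by the pigeonhole principle.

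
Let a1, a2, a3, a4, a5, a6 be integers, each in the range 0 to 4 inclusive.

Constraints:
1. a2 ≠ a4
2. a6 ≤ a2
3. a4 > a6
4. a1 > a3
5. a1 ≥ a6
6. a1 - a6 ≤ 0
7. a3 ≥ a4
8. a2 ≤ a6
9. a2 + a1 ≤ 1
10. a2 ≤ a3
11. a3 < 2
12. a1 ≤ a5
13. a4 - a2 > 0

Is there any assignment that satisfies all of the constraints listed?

Constraints 2, 4, 6, 7, and 13 give a2 < a4, a4 ≤ a3, a3 < a1, a1 ≤ a6, a6 ≤ a2. Chaining: a2 < a4 ≤ a3 < a1 ≤ a6 ≤ a2, which forces a2 < a2 — impossible.

Unsatisfiable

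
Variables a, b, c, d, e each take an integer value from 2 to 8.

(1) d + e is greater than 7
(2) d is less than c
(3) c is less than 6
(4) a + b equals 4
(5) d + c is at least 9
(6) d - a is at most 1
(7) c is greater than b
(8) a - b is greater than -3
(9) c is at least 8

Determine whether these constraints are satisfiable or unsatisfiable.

From constraint 9: c ≥ 8. From constraint 3: c ≤ 5. But 5 < 8, so no value of c works.

Unsatisfiable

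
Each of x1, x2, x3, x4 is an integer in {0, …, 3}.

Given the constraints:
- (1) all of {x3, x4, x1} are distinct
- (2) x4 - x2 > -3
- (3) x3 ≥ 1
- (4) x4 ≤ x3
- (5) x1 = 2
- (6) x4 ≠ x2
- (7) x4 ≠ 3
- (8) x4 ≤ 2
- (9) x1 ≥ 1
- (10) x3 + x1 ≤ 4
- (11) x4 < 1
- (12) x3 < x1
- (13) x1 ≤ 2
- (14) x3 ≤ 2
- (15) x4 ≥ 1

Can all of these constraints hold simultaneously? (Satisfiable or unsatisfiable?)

Constraints 3, 8, 9, 13, 14, and 15 confine each of x3, x4, x1 to the 2 values {1, 2}.
Constraint 1 requires all 3 of them to be distinct, but only 2 values are available — impossible by the pigeonhole principle.

Unsatisfiable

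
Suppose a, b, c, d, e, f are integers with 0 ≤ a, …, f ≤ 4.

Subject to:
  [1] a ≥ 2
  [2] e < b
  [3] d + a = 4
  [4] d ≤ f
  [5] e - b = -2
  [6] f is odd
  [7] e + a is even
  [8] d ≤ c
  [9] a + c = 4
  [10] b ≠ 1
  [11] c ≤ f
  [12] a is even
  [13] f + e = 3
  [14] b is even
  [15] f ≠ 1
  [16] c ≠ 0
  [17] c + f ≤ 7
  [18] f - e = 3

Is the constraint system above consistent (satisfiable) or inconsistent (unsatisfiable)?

Setting (a, b, c, d, e, f) = (2, 2, 2, 2, 0, 3) satisfies everything: constraint 3: d + a = 4; constraint 5: e - b = -2, and the others follow.

Satisfiable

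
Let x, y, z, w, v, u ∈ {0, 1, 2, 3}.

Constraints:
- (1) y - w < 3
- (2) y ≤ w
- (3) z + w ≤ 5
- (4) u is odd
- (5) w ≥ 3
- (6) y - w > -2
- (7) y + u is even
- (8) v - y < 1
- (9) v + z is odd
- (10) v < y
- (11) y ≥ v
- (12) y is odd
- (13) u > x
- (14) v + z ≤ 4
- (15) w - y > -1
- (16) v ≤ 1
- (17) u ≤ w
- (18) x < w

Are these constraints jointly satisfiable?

Setting (x, y, z, w, v, u) = (2, 3, 2, 3, 1, 3) satisfies everything: constraint 1: y - w = 0; constraint 3: z + w = 5; constraint 6: y - w = 0, and the others follow.

Satisfiable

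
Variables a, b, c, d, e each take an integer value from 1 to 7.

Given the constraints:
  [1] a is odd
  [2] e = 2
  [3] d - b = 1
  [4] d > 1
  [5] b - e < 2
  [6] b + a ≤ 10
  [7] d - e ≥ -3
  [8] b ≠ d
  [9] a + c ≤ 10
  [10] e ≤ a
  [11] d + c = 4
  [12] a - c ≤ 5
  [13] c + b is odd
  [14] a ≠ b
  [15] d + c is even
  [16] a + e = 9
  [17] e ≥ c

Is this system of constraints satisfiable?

Satisfiable

One satisfying assignment is a = 7, b = 1, c = 2, d = 2, e = 2.
For the less obvious constraints — constraint 3: d - b = 1; constraint 5: b - e = -1 — and the others hold by inspection.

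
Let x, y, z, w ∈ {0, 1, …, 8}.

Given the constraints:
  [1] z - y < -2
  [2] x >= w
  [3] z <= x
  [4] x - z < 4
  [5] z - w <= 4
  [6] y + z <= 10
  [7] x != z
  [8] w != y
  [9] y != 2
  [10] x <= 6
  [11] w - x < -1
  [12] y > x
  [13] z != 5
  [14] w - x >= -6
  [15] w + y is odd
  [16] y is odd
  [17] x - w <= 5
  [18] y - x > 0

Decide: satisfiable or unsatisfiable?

Take x = 4, y = 7, z = 2, w = 0. Then constraint 1: z - y = -5; constraint 4: x - z = 2; constraint 5: z - w = 2, and every other listed constraint is also met.

Satisfiable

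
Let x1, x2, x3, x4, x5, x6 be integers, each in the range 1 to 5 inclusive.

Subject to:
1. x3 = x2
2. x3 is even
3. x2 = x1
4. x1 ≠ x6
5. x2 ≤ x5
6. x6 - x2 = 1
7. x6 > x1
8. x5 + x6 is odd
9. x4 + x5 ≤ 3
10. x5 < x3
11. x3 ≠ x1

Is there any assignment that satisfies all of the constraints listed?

From constraints 1 and 3, x3 = x2 = x1, so x3 = x1. But constraint 11 says x3 ≠ x1. Contradiction.

Unsatisfiable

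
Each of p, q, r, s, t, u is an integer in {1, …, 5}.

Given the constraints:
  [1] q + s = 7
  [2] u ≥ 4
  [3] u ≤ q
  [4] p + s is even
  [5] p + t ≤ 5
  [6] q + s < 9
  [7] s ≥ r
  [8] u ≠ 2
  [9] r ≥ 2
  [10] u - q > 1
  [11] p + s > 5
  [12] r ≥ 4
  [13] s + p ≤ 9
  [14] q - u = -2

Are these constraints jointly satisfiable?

Unsatisfiable

From constraints 2 and 3: q ≥ u ≥ 4. From constraints 7 and 12: s ≥ r ≥ 4. Hence q + s ≥ 8. But constraint 1 requires q + s = 7, and 7 < 8. Contradiction.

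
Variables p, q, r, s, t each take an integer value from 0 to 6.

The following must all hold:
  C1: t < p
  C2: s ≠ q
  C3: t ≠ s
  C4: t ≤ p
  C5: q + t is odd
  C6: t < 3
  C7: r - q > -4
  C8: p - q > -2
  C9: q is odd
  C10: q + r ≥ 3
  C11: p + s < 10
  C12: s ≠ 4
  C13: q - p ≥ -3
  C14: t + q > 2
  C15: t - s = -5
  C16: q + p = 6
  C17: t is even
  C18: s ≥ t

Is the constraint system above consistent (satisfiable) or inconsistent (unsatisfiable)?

Satisfiable

One satisfying assignment is p = 3, q = 3, r = 0, s = 5, t = 0.
For the less obvious constraints — constraint 7: r - q = -3; constraint 8: p - q = 0; constraint 10: q + r = 3 — and the others hold by inspection.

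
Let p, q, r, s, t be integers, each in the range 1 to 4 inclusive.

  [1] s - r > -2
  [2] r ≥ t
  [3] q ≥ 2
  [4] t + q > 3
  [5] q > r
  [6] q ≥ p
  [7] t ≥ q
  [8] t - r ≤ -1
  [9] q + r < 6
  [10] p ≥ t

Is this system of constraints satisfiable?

Unsatisfiable

Constraints 5, 7, and 8 give r < q, q ≤ t, t < r. Chaining: r < q ≤ t < r, which forces r < r — impossible.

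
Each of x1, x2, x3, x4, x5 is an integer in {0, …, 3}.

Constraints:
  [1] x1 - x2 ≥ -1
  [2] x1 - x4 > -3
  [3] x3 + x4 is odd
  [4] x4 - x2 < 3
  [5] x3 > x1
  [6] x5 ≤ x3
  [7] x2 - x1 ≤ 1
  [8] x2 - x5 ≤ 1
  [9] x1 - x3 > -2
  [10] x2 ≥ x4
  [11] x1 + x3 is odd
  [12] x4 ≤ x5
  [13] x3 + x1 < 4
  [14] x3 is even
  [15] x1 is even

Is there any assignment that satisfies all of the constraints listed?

Constraint 15 makes x1 even and constraint 14 makes x3 even, so x1 + x3 must be even. Constraint 11 says x1 + x3 is odd — contradiction.

Unsatisfiable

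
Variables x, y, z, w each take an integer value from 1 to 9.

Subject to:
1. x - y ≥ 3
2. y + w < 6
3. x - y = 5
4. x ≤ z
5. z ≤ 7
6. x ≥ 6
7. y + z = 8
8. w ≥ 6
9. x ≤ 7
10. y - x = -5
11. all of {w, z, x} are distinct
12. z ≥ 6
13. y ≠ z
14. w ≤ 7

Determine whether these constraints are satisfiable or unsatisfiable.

Unsatisfiable

Constraints 5, 6, 8, 9, 12, and 14 confine each of w, z, x to the 2 values {6, 7}.
Constraint 11 requires all 3 of them to be distinct, but only 2 values are available — impossible by the pigeonhole principle.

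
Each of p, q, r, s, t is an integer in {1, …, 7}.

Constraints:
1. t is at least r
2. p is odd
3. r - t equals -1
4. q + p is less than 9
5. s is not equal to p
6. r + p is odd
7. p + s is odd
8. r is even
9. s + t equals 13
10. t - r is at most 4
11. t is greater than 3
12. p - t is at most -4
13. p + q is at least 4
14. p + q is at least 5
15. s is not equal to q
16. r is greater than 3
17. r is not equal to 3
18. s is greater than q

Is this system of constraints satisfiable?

Satisfiable

Setting (p, q, r, s, t) = (3, 4, 6, 6, 7) satisfies everything: constraint 3: r - t = -1; constraint 4: q + p = 7; constraint 9: s + t = 13, and the others follow.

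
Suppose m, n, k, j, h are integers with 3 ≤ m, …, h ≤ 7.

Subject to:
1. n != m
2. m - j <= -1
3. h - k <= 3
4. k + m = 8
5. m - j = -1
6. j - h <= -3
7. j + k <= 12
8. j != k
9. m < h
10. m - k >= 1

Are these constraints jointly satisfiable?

Unsatisfiable

Constraints 2, 3, 6, and 10 give j − m ≥ 1, m − k ≥ 1, k − h ≥ -3, h − j ≥ 3.
Adding all 4 inequalities: the left sides telescope to 0, and the right sides sum to 1 + 1 + (-3) + 3 = 2. So 0 ≥ 2, which is false.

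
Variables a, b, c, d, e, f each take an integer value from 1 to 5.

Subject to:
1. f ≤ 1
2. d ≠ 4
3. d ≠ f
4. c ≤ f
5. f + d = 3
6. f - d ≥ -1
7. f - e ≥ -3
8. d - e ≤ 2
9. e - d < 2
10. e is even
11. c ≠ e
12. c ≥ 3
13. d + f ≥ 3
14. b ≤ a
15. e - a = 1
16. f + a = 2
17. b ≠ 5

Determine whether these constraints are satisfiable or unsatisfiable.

Unsatisfiable

From constraint 12: c ≥ 3. From constraints 1 and 4: c ≤ f and f ≤ 1, so c ≤ 1. But 1 < 3, so no value of c works.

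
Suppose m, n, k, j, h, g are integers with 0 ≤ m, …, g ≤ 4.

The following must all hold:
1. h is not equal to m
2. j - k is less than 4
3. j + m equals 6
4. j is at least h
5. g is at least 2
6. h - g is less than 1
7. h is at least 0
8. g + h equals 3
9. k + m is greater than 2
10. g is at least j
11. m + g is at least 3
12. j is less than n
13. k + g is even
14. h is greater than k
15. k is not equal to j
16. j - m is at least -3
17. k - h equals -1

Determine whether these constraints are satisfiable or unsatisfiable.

Try m = 4, n = 3, k = 0, j = 2, h = 1, g = 2.
Check constraint 2: j - k = 2; constraint 3: j + m = 6. The remaining constraints are straightforward to verify.

Satisfiable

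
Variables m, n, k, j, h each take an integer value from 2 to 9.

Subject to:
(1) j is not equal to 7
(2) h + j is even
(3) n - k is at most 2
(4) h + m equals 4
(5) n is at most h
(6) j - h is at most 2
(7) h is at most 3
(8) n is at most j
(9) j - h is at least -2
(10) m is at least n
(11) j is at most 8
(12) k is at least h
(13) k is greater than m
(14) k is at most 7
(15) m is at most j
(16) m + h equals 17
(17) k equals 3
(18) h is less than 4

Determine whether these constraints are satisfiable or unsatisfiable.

Unsatisfiable

From constraints 11 and 15: m ≤ j ≤ 8. From constraints 12 and 14: h ≤ k ≤ 7. Hence m + h ≤ 15. But constraint 16 requires m + h = 17, and 17 > 15. Contradiction.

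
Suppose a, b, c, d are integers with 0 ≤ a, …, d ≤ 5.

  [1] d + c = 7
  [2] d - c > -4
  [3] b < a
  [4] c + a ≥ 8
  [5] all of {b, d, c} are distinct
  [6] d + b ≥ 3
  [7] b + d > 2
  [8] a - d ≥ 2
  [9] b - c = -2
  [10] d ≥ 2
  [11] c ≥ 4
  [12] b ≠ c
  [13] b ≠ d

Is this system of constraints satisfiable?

Satisfiable

The assignment a = 5, b = 2, c = 4, d = 3 works:
  constraint 1 holds since d + c = 7.
  constraint 2 holds since d - c = -1.
The rest check out directly.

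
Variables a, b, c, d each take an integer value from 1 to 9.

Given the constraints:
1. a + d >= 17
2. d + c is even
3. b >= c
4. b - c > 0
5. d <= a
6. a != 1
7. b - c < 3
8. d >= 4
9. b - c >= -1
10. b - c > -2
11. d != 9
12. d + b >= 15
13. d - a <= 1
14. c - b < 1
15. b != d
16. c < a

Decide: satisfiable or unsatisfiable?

Satisfiable

Try a = 9, b = 9, c = 8, d = 8.
Check constraint 1: a + d = 17; constraint 4: b - c = 1; constraint 7: b - c = 1. The remaining constraints are straightforward to verify.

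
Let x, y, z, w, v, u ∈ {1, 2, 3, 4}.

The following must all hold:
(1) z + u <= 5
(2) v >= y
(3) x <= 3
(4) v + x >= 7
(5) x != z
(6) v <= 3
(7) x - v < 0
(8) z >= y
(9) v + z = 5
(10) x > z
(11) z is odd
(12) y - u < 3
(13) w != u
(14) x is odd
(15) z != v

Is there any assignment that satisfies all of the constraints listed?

Unsatisfiable

From constraint 6: v ≤ 3. From constraint 3: x ≤ 3. Hence v + x ≤ 6. But constraint 4 requires v + x ≥ 7, and 7 > 6. Contradiction.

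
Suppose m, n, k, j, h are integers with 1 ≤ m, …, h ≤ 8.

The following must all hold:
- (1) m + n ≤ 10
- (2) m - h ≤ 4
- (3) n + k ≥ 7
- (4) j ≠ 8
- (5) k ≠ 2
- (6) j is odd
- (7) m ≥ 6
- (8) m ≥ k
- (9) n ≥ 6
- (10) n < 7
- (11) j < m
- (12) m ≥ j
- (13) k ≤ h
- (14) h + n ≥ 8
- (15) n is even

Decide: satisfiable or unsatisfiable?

Unsatisfiable

From constraint 7: m ≥ 6. From constraint 9: n ≥ 6. Hence m + n ≥ 12. But constraint 1 requires m + n ≤ 10, and 10 < 12. Contradiction.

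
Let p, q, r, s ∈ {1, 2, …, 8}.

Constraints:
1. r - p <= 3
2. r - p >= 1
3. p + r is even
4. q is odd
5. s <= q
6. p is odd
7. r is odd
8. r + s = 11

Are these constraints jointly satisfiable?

Setting (p, q, r, s) = (5, 7, 7, 4) satisfies everything: constraint 1: r - p = 2; constraint 2: r - p = 2, and the others follow.

Satisfiable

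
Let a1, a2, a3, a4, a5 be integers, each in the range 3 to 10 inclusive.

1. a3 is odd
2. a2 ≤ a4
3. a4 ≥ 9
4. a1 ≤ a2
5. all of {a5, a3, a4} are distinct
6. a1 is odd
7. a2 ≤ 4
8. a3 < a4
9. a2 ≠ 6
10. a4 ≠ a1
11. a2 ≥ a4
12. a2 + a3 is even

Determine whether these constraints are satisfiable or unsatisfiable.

Unsatisfiable

From constraints 3 and 11: a2 ≥ a4 and a4 ≥ 9, so a2 ≥ 9. From constraint 7: a2 ≤ 4. But 4 < 9, so no value of a2 works.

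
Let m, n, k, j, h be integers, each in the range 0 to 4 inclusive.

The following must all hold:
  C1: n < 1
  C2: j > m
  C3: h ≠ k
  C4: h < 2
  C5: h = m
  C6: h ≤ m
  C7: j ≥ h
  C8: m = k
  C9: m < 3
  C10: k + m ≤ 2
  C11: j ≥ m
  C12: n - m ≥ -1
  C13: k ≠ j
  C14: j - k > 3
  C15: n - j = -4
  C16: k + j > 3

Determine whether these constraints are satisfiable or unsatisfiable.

Unsatisfiable

From constraints 5 and 8, h = m = k, so h = k. But constraint 3 says h ≠ k. Contradiction.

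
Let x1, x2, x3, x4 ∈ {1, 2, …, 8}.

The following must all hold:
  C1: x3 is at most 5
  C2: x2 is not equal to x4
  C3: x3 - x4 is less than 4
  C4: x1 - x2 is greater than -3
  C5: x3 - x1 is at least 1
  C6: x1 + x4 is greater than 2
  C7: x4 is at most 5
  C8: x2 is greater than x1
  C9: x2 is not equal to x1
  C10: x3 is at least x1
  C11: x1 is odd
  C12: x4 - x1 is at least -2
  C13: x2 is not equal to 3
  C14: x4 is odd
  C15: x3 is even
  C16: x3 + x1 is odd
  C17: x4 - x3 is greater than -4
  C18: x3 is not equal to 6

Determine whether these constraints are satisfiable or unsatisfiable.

Satisfiable

Take x1 = 3, x2 = 4, x3 = 4, x4 = 1. Then constraint 3: x3 - x4 = 3; constraint 4: x1 - x2 = -1, and every other listed constraint is also met.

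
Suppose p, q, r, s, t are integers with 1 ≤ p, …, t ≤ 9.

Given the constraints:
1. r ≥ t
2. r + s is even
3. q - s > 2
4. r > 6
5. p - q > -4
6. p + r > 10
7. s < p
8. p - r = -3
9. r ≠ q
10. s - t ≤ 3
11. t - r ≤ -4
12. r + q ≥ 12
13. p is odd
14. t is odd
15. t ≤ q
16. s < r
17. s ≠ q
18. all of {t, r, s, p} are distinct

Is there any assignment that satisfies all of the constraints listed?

Satisfiable

Try p = 5, q = 7, r = 8, s = 2, t = 1.
Check constraint 3: q - s = 5; constraint 5: p - q = -2; constraint 6: p + r = 13. The remaining constraints are straightforward to verify.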